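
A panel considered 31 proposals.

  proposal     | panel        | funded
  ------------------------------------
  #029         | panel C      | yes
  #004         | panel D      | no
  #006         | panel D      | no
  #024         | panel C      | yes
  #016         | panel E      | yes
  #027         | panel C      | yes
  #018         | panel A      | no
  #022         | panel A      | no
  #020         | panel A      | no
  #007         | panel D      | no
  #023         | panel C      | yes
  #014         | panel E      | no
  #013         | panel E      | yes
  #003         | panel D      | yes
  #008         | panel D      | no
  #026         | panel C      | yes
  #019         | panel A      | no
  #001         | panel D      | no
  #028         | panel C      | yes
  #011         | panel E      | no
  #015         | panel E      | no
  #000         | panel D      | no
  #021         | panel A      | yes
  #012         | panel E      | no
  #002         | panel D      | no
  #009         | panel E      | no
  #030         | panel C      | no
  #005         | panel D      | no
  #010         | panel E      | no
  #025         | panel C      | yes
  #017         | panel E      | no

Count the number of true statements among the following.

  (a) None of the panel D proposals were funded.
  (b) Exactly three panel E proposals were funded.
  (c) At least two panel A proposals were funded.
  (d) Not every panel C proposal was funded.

(a) panel D: |A| = 9, |A ∩ B| = 1; needs A ∩ B = ∅ (|A ∩ B| = 0) — false.
(b) panel E: |A| = 9, |A ∩ B| = 2; needs |A ∩ B| = 3 — false.
(c) panel A: |A| = 5, |A ∩ B| = 1; needs |A ∩ B| ≥ 2 — false.
(d) panel C: |A| = 8, |A ∩ B| = 7; needs A ⊄ B (|A ∖ B| ≥ 1) — true.

1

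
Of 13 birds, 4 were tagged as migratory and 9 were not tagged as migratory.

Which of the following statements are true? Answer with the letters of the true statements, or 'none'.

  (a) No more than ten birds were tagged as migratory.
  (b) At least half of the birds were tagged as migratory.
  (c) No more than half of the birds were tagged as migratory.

|A| = 13, |A ∩ B| = 4, |A ∖ B| = 9.
(a) |A ∩ B| ≤ 10: holds.
(b) |A ∩ B| ≥ |A ∖ B|: fails.
(c) |A ∩ B| ≤ |A ∖ B|: holds.

(a), (c)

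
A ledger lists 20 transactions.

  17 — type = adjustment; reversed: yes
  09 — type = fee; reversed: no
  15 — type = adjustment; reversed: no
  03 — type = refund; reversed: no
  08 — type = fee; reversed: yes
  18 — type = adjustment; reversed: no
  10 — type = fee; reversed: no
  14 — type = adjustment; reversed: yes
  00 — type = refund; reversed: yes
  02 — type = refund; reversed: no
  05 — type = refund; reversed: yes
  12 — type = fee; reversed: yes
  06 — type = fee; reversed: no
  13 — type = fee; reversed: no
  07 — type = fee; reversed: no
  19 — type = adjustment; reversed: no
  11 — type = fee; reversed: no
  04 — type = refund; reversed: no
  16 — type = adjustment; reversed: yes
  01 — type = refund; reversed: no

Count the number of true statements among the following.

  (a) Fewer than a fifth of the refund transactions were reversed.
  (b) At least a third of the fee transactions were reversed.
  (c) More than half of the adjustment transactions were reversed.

(a) refund: |A| = 6, |A ∩ B| = 2; needs |A ∩ B| / |A| < 1/5 — false.
(b) fee: |A| = 8, |A ∩ B| = 2; needs |A ∩ B| / |A| ≥ 1/3 — false.
(c) adjustment: |A| = 6, |A ∩ B| = 3; needs |A ∩ B| > |A ∖ B| — false.

0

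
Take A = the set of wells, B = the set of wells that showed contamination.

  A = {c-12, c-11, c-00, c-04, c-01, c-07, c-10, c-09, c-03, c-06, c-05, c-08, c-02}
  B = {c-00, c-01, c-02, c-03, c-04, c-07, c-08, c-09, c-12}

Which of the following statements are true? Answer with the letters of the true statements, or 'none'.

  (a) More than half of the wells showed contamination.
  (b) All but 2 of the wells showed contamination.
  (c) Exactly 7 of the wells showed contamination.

|A| = 13, |A ∩ B| = 9, |A ∖ B| = 4.
(a) |A ∩ B| > |A ∖ B|: holds.
(b) |A ∖ B| = 2: fails.
(c) |A ∩ B| = 7: fails.

(a)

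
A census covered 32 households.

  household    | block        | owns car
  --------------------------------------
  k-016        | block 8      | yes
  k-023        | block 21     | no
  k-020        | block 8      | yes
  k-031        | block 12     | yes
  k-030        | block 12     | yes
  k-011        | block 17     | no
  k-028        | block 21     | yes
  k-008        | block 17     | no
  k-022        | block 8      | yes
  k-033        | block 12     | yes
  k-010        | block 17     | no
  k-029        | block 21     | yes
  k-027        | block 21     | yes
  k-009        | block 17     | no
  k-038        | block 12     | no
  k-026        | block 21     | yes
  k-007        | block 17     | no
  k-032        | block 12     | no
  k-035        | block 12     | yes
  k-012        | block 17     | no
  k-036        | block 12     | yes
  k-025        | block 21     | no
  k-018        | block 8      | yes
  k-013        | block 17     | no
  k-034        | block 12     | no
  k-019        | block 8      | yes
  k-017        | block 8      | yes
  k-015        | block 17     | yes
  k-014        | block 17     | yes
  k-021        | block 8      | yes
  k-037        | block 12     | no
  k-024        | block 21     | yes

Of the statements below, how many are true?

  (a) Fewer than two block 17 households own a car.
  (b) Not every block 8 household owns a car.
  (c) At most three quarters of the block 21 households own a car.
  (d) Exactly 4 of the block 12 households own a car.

(a) block 17: |A| = 9, |A ∩ B| = 2; needs |A ∩ B| < 2 — false.
(b) block 8: |A| = 7, |A ∩ B| = 7; needs A ⊄ B (|A ∖ B| ≥ 1) — false.
(c) block 21: |A| = 7, |A ∩ B| = 5; needs |A ∩ B| / |A| ≤ 3/4 — true.
(d) block 12: |A| = 9, |A ∩ B| = 5; needs |A ∩ B| = 4 — false.

1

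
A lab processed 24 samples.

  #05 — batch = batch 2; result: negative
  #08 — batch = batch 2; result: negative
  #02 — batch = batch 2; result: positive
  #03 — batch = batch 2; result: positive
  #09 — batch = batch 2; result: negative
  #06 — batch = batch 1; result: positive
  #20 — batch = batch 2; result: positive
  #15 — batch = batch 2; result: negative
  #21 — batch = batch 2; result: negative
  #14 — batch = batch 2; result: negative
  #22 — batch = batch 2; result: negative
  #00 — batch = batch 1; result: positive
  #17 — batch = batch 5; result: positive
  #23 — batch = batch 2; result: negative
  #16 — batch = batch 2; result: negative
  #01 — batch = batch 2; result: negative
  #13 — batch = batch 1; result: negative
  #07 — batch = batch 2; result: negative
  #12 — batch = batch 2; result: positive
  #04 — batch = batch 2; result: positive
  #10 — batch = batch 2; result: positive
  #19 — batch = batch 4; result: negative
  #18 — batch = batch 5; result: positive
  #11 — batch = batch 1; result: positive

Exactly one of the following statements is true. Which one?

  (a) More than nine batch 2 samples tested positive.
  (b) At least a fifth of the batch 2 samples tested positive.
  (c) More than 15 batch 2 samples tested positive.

(b)

|A| = 17, |A ∩ B| = 6, |A ∖ B| = 11.
(a) requires |A ∩ B| > 9: false.
(b) requires |A ∩ B| / |A| ≥ 1/5: true.
(c) requires |A ∩ B| > 15: false.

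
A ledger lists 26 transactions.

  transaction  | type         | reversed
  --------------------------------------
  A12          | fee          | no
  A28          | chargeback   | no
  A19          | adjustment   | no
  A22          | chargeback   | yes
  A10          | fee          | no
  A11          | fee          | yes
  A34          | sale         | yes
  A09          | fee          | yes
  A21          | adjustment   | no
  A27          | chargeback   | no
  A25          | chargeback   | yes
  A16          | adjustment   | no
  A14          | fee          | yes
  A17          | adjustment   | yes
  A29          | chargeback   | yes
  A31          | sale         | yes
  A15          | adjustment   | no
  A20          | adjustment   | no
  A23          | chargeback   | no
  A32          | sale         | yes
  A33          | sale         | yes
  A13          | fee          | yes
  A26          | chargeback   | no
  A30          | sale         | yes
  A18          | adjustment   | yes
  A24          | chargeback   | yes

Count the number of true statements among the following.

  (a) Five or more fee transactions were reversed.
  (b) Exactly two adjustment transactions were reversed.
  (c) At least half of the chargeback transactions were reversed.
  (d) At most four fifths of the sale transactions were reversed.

(a) fee: |A| = 6, |A ∩ B| = 4; needs |A ∩ B| ≥ 5 — false.
(b) adjustment: |A| = 7, |A ∩ B| = 2; needs |A ∩ B| = 2 — true.
(c) chargeback: |A| = 8, |A ∩ B| = 4; needs |A ∩ B| ≥ |A ∖ B| — true.
(d) sale: |A| = 5, |A ∩ B| = 5; needs |A ∩ B| / |A| ≤ 4/5 — false.

2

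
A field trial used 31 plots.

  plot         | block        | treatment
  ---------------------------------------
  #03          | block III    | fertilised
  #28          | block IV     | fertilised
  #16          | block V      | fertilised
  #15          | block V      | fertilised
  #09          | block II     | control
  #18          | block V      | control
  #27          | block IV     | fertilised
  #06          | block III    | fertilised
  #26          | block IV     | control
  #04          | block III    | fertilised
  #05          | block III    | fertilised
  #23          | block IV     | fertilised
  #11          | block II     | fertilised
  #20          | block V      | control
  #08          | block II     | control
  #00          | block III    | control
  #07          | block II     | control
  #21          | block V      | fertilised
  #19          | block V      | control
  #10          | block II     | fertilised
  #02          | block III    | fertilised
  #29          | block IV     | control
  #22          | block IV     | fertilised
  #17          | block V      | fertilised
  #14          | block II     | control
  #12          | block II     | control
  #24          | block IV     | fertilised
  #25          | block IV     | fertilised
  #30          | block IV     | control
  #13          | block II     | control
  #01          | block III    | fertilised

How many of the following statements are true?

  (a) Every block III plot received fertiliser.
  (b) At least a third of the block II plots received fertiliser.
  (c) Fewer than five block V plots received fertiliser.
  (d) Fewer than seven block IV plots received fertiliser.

(a) block III: |A| = 7, |A ∩ B| = 6; needs A ⊆ B, i.e. every element of A is in B (|A ∖ B| = 0) — false.
(b) block II: |A| = 8, |A ∩ B| = 2; needs |A ∩ B| / |A| ≥ 1/3 — false.
(c) block V: |A| = 7, |A ∩ B| = 4; needs |A ∩ B| < 5 — true.
(d) block IV: |A| = 9, |A ∩ B| = 6; needs |A ∩ B| < 7 — true.

2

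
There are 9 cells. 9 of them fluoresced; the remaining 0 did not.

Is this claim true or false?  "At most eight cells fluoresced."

The determiner here denotes the relation: |A ∩ B| ≤ 8.
|A| = 9, |A ∩ B| = 9, |A ∖ B| = 0.
|A ∩ B| = 9, so the statement is false.

False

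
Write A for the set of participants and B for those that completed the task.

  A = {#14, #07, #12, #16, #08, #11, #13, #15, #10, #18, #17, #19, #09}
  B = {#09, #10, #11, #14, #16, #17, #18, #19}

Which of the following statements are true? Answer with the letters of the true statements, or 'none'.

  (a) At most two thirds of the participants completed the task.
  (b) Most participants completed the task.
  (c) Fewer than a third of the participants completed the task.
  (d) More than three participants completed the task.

|A| = 13, |A ∩ B| = 8, |A ∖ B| = 5.
(a) |A ∩ B| / |A| ≤ 2/3: holds.
(b) |A ∩ B| > |A ∖ B|: holds.
(c) |A ∩ B| / |A| < 1/3: fails.
(d) |A ∩ B| > 3: holds.

(a), (b), (d)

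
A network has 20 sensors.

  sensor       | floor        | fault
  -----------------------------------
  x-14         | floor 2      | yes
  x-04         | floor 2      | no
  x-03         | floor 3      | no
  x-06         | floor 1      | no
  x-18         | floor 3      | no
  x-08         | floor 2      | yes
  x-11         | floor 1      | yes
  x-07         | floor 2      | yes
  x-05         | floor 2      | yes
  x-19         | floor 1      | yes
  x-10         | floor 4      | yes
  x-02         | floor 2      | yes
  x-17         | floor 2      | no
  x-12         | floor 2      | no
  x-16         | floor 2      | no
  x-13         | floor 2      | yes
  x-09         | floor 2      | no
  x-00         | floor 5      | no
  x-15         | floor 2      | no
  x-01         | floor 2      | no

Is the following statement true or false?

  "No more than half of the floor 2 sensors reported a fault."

True

Truth condition: |A ∩ B| ≤ |A ∖ B|.
A (the restrictor) = {x-14, x-04, x-08, x-07, x-05, x-02, x-17, x-12, x-16, x-13, x-09, x-15, x-01}, |A| = 13.
A ∩ B = {x-14, x-08, x-07, x-05, x-02, x-13}, so |A ∩ B| = 6.
A ∖ B = {x-04, x-17, x-12, x-16, x-09, x-15, x-01}, so |A ∖ B| = 7.
6 < 7, so the statement is true.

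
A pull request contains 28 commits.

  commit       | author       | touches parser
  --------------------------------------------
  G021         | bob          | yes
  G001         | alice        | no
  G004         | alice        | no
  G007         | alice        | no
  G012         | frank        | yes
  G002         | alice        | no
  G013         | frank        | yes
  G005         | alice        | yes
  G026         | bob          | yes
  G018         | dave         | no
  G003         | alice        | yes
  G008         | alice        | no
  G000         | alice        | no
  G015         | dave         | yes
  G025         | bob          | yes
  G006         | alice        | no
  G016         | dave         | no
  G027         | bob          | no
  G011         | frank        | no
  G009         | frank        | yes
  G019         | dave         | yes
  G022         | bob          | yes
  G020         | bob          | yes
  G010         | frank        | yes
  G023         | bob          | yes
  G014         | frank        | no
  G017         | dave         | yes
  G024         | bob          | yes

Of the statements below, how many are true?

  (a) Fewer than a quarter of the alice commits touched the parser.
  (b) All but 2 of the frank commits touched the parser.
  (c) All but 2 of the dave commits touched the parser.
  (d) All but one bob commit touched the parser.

(a) alice: |A| = 9, |A ∩ B| = 2; needs |A ∩ B| / |A| < 1/4 — true.
(b) frank: |A| = 6, |A ∩ B| = 4; needs |A ∖ B| = 2 — true.
(c) dave: |A| = 5, |A ∩ B| = 3; needs |A ∖ B| = 2 — true.
(d) bob: |A| = 8, |A ∩ B| = 7; needs |A ∖ B| = 1 — true.

4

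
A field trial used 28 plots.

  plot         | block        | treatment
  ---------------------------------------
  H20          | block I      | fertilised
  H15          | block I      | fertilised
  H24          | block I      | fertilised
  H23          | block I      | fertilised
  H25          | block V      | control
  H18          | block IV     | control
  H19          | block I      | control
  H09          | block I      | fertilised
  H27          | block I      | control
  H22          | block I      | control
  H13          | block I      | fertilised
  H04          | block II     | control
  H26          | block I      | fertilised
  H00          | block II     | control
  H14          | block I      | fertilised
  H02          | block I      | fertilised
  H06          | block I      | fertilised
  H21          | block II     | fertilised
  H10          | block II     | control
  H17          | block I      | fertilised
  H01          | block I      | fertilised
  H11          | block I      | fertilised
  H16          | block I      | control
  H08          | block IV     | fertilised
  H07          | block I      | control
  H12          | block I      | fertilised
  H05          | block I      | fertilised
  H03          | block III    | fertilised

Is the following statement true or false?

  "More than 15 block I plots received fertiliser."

'More than 15 block I plots received fertiliser' holds iff |A ∩ B| > 15.
|A| = 20, |A ∩ B| = 15, |A ∖ B| = 5.
|A ∩ B| = 15, so the statement is false.

False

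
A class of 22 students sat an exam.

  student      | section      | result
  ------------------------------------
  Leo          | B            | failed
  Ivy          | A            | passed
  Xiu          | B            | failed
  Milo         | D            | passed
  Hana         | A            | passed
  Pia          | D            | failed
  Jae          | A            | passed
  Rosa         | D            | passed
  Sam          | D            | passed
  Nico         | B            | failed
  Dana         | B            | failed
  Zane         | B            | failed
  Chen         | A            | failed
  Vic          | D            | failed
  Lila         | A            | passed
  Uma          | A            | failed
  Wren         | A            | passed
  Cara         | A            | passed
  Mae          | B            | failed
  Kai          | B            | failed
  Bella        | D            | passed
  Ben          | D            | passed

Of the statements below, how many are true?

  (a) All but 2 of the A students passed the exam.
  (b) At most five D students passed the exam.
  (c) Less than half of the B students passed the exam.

(a) A: |A| = 8, |A ∩ B| = 6; needs |A ∖ B| = 2 — true.
(b) D: |A| = 7, |A ∩ B| = 5; needs |A ∩ B| ≤ 5 — true.
(c) B: |A| = 7, |A ∩ B| = 0; needs |A ∩ B| < |A ∖ B| — true.

3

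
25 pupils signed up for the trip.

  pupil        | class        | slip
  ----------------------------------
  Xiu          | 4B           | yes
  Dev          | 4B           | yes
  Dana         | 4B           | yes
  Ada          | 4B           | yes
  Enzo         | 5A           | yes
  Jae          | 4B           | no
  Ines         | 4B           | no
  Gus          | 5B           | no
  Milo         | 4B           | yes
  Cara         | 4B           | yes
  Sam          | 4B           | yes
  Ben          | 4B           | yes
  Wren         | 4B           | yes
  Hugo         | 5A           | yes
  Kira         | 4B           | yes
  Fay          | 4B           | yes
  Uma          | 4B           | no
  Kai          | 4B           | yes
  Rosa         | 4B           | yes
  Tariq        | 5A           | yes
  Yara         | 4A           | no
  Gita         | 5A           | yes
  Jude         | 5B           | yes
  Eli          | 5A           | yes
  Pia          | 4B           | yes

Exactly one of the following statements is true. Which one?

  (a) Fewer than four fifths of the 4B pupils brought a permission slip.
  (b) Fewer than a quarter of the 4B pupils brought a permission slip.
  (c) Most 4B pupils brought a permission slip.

|A| = 17, |A ∩ B| = 14, |A ∖ B| = 3.
(a) requires |A ∩ B| / |A| < 4/5: false.
(b) requires |A ∩ B| / |A| < 1/4: false.
(c) requires |A ∩ B| > |A ∖ B|: true.

(c)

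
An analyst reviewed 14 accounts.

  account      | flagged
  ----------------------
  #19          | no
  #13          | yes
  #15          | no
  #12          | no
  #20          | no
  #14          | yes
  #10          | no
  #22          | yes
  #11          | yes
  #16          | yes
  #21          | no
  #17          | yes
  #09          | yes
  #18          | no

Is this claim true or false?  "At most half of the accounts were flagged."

True

'At most half of the accounts were flagged' holds iff |A ∩ B| ≤ |A ∖ B|.
A (the restrictor) = {#19, #13, #15, #12, #20, #14, #10, #22, #11, #16, #21, #17, #09, #18}, |A| = 14.
A ∩ B = {#13, #14, #22, #11, #16, #17, #09}, so |A ∩ B| = 7.
A ∖ B = {#19, #15, #12, #20, #10, #21, #18}, so |A ∖ B| = 7.
7 = 7, so the statement is true.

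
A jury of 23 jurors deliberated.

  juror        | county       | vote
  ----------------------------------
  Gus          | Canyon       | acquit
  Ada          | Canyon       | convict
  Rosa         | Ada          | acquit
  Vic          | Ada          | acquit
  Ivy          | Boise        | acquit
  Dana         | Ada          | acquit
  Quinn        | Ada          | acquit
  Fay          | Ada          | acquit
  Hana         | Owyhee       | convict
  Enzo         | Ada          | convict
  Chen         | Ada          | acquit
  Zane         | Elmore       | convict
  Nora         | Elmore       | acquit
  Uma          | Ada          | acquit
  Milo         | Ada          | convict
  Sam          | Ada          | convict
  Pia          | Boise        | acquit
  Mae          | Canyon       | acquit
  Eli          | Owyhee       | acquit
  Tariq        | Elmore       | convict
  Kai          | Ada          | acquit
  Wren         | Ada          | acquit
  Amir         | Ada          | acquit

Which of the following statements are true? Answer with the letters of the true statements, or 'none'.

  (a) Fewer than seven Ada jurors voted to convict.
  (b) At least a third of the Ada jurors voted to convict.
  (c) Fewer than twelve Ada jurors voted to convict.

(a), (c)

|A| = 13, |A ∩ B| = 3, |A ∖ B| = 10.
(a) |A ∩ B| < 7: holds.
(b) |A ∩ B| / |A| ≥ 1/3: fails.
(c) |A ∩ B| < 12: holds.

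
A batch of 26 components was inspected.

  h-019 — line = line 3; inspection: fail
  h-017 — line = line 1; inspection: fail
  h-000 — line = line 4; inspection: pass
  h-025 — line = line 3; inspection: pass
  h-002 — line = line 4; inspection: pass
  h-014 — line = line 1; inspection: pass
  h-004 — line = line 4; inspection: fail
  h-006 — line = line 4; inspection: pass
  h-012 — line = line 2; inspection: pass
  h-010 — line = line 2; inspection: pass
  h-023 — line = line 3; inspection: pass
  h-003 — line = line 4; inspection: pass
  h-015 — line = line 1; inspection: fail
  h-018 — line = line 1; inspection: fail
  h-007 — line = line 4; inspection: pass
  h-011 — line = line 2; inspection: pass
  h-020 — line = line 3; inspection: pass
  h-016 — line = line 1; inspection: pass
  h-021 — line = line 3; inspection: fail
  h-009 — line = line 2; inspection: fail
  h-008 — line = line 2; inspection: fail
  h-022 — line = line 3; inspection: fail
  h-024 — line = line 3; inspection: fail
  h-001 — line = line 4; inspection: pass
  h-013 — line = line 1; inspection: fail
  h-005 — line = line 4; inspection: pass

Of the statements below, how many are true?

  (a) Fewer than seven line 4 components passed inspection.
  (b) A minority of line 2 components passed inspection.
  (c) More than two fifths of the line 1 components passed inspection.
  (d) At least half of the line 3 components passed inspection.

0

(a) line 4: |A| = 8, |A ∩ B| = 7; needs |A ∩ B| < 7 — false.
(b) line 2: |A| = 5, |A ∩ B| = 3; needs |A ∩ B| < |A ∖ B| — false.
(c) line 1: |A| = 6, |A ∩ B| = 2; needs |A ∩ B| / |A| > 2/5 — false.
(d) line 3: |A| = 7, |A ∩ B| = 3; needs |A ∩ B| ≥ |A ∖ B| — false.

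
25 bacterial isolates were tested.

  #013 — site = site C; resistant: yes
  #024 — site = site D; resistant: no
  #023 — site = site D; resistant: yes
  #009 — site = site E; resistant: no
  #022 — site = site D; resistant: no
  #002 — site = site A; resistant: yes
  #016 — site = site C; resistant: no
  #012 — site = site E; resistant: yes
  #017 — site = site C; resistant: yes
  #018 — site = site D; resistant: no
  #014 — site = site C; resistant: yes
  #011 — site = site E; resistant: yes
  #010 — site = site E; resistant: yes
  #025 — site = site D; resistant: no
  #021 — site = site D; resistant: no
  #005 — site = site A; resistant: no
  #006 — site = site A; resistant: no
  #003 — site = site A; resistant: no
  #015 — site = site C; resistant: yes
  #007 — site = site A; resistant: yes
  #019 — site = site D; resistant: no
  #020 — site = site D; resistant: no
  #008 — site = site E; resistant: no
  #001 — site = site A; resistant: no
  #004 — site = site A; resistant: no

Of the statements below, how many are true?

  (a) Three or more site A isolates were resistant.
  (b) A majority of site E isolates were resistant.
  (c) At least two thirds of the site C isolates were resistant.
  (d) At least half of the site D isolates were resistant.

(a) site A: |A| = 7, |A ∩ B| = 2; needs |A ∩ B| ≥ 3 — false.
(b) site E: |A| = 5, |A ∩ B| = 3; needs |A ∩ B| > |A ∖ B| — true.
(c) site C: |A| = 5, |A ∩ B| = 4; needs |A ∩ B| / |A| ≥ 2/3 — true.
(d) site D: |A| = 8, |A ∩ B| = 1; needs |A ∩ B| ≥ |A ∖ B| — false.

2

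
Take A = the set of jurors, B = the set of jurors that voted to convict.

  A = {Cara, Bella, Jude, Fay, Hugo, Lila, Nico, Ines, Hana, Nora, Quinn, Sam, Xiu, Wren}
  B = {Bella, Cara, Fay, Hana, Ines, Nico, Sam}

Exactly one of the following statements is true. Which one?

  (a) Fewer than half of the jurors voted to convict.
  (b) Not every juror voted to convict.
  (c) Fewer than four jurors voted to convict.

(b)

|A| = 14, |A ∩ B| = 7, |A ∖ B| = 7.
(a) requires |A ∩ B| < |A ∖ B|: false.
(b) requires A ⊄ B (|A ∖ B| ≥ 1): true.
(c) requires |A ∩ B| < 4: false.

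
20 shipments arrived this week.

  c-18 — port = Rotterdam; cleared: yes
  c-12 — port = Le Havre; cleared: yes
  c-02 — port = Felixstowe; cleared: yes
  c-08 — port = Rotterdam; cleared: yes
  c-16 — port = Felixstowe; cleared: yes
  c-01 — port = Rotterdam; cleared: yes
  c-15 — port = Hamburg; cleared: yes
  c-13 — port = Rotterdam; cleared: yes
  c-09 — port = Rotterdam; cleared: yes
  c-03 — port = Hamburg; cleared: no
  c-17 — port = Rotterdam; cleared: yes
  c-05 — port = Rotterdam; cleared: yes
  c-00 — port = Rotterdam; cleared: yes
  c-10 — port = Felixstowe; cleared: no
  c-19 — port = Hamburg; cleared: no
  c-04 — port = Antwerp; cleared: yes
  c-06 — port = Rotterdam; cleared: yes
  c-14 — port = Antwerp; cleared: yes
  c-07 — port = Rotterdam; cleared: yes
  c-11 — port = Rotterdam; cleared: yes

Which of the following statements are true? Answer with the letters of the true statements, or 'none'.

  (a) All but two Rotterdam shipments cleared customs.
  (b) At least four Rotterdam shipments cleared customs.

|A| = 11, |A ∩ B| = 11, |A ∖ B| = 0.
(a) |A ∖ B| = 2: fails.
(b) |A ∩ B| ≥ 4: holds.

(b)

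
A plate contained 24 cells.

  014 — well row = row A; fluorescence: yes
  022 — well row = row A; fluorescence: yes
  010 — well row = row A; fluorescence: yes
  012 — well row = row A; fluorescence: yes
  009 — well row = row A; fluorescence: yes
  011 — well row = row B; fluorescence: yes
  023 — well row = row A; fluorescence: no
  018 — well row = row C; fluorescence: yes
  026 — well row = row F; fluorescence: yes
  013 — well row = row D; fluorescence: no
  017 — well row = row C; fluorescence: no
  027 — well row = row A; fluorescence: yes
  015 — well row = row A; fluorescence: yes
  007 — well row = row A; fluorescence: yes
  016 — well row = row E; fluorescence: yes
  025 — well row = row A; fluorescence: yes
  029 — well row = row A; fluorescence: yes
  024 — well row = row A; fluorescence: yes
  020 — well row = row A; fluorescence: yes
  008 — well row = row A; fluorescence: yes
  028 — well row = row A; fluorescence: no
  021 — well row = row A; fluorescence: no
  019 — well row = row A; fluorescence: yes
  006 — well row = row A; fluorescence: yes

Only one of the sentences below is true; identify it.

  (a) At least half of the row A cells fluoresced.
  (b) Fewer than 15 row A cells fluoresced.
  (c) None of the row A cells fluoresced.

|A| = 18, |A ∩ B| = 15, |A ∖ B| = 3.
(a) requires |A ∩ B| ≥ |A ∖ B|: true.
(b) requires |A ∩ B| < 15: false.
(c) requires A ∩ B = ∅ (|A ∩ B| = 0): false.

(a)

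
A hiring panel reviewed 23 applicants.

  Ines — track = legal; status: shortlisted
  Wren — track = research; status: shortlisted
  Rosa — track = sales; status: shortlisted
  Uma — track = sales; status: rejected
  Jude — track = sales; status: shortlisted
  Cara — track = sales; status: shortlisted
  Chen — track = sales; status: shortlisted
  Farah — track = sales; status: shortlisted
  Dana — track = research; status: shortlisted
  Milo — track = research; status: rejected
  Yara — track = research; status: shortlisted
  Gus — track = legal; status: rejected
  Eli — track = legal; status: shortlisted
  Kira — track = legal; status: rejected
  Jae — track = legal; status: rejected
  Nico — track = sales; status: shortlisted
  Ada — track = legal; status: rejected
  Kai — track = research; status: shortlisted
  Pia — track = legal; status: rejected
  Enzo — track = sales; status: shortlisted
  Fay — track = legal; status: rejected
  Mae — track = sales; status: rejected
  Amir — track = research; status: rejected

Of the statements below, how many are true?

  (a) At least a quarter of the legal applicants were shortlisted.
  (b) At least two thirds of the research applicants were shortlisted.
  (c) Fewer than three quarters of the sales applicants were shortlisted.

(a) legal: |A| = 8, |A ∩ B| = 2; needs |A ∩ B| / |A| ≥ 1/4 — true.
(b) research: |A| = 6, |A ∩ B| = 4; needs |A ∩ B| / |A| ≥ 2/3 — true.
(c) sales: |A| = 9, |A ∩ B| = 7; needs |A ∩ B| / |A| < 3/4 — false.

2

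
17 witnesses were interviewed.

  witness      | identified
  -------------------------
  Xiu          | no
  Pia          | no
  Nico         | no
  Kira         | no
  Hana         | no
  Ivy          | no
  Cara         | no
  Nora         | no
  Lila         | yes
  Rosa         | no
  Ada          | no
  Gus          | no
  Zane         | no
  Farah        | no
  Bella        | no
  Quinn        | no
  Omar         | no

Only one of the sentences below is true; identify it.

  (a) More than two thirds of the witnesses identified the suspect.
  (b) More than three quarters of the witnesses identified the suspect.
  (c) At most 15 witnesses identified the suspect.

|A| = 17, |A ∩ B| = 1, |A ∖ B| = 16.
(a) requires |A ∩ B| / |A| > 2/3: false.
(b) requires |A ∩ B| / |A| > 3/4: false.
(c) requires |A ∩ B| ≤ 15: true.

(c)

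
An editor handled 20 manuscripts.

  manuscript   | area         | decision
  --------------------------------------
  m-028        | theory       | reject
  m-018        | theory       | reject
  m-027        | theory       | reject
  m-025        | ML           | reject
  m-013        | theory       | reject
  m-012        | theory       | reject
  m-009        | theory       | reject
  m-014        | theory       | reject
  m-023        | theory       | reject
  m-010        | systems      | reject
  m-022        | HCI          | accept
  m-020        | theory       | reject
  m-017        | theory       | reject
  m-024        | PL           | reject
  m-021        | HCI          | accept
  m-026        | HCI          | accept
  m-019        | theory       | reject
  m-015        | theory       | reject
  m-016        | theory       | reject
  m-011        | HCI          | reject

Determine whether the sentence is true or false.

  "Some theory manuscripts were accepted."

False

Truth condition: A ∩ B ≠ ∅ (|A ∩ B| ≥ 1).
A (the restrictor) = {m-028, m-018, m-027, m-013, m-012, m-009, m-014, m-023, m-020, m-017, m-019, m-015, m-016}, |A| = 13.
A ∩ B = {}, so |A ∩ B| = 0.
So the statement is false.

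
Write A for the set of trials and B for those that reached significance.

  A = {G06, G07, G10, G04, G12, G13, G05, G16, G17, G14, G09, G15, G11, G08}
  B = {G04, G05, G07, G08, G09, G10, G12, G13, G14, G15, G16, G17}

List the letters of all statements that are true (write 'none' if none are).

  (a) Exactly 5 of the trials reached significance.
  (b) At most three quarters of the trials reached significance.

|A| = 14, |A ∩ B| = 12, |A ∖ B| = 2.
(a) |A ∩ B| = 5: fails.
(b) |A ∩ B| / |A| ≤ 3/4: fails.

none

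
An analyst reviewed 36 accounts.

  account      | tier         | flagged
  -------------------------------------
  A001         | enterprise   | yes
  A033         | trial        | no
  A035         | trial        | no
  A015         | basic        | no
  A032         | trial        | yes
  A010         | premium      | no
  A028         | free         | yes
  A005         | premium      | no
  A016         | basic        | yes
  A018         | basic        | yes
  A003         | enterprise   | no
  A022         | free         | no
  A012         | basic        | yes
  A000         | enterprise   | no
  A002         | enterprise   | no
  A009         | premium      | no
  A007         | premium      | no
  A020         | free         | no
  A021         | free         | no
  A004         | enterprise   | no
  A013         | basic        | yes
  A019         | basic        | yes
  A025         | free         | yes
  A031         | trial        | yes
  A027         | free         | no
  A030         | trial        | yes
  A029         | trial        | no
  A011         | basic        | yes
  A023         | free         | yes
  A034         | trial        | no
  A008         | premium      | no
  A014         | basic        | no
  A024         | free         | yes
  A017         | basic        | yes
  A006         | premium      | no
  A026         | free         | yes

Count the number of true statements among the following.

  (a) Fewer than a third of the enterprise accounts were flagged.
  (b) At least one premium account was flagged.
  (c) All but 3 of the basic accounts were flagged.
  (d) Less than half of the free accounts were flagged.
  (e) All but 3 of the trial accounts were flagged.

1

(a) enterprise: |A| = 5, |A ∩ B| = 1; needs |A ∩ B| / |A| < 1/3 — true.
(b) premium: |A| = 6, |A ∩ B| = 0; needs A ∩ B ≠ ∅ (|A ∩ B| ≥ 1) — false.
(c) basic: |A| = 9, |A ∩ B| = 7; needs |A ∖ B| = 3 — false.
(d) free: |A| = 9, |A ∩ B| = 5; needs |A ∩ B| < |A ∖ B| — false.
(e) trial: |A| = 7, |A ∩ B| = 3; needs |A ∖ B| = 3 — false.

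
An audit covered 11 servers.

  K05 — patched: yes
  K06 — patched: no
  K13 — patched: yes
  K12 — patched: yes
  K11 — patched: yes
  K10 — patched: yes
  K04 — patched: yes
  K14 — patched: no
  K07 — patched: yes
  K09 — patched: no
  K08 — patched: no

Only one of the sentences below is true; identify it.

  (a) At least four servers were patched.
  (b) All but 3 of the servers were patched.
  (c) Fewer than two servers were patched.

(a)

|A| = 11, |A ∩ B| = 7, |A ∖ B| = 4.
(a) requires |A ∩ B| ≥ 4: true.
(b) requires |A ∖ B| = 3: false.
(c) requires |A ∩ B| < 2: false.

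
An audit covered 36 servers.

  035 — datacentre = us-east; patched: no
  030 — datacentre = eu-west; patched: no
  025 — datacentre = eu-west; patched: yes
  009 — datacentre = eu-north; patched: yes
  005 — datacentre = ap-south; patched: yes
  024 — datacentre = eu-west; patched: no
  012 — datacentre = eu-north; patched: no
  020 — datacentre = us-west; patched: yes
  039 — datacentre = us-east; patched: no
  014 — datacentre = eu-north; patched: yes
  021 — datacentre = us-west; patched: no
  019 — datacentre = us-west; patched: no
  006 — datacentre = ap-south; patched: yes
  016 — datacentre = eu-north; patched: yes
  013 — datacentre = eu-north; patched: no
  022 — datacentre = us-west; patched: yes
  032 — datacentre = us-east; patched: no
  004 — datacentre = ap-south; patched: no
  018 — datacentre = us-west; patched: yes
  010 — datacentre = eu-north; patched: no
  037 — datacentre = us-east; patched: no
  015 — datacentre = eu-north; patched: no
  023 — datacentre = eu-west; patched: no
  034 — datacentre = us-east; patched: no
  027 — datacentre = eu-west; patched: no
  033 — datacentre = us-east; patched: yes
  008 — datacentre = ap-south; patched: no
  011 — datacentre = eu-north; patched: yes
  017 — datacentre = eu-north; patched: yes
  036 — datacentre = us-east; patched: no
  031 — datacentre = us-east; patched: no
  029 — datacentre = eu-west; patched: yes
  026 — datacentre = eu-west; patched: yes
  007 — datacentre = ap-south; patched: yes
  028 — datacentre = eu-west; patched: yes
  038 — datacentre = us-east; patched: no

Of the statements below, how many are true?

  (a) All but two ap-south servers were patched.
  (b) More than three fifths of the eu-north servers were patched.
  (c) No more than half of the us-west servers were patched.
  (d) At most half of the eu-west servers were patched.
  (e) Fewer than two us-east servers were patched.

3

(a) ap-south: |A| = 5, |A ∩ B| = 3; needs |A ∖ B| = 2 — true.
(b) eu-north: |A| = 9, |A ∩ B| = 5; needs |A ∩ B| / |A| > 3/5 — false.
(c) us-west: |A| = 5, |A ∩ B| = 3; needs |A ∩ B| ≤ |A ∖ B| — false.
(d) eu-west: |A| = 8, |A ∩ B| = 4; needs |A ∩ B| ≤ |A ∖ B| — true.
(e) us-east: |A| = 9, |A ∩ B| = 1; needs |A ∩ B| < 2 — true.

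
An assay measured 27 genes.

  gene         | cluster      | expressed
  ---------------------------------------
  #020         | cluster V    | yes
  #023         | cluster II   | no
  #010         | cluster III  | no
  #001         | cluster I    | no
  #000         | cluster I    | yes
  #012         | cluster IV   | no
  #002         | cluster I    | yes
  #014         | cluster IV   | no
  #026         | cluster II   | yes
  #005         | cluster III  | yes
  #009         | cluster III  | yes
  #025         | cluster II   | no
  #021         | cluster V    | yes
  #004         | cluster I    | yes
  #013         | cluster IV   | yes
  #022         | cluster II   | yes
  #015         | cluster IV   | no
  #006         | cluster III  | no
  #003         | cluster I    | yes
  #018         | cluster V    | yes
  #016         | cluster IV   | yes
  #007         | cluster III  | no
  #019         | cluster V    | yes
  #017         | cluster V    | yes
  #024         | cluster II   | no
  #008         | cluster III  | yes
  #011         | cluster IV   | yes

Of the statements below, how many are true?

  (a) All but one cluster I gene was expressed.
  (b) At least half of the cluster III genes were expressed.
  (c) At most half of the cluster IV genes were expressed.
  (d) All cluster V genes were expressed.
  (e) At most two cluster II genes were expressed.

(a) cluster I: |A| = 5, |A ∩ B| = 4; needs |A ∖ B| = 1 — true.
(b) cluster III: |A| = 6, |A ∩ B| = 3; needs |A ∩ B| ≥ |A ∖ B| — true.
(c) cluster IV: |A| = 6, |A ∩ B| = 3; needs |A ∩ B| ≤ |A ∖ B| — true.
(d) cluster V: |A| = 5, |A ∩ B| = 5; needs A ⊆ B, i.e. every element of A is in B (|A ∖ B| = 0) — true.
(e) cluster II: |A| = 5, |A ∩ B| = 2; needs |A ∩ B| ≤ 2 — true.

5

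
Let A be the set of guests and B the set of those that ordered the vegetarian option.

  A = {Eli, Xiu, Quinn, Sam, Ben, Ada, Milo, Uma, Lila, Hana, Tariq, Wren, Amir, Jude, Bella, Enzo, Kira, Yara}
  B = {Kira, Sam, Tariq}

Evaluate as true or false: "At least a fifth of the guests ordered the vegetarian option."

False

The determiner here denotes the relation: |A ∩ B| / |A| ≥ 1/5.
|A| = 18, |A ∩ B| = 3, |A ∖ B| = 15.
|A ∩ B|/|A| = 3/18, so the statement is false.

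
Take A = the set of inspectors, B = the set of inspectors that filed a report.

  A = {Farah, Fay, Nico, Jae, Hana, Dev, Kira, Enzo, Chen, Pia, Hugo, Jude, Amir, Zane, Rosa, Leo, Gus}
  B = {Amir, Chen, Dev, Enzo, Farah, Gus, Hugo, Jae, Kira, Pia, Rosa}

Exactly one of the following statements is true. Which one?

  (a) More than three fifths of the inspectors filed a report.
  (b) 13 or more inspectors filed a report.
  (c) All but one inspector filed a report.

|A| = 17, |A ∩ B| = 11, |A ∖ B| = 6.
(a) requires |A ∩ B| / |A| > 3/5: true.
(b) requires |A ∩ B| ≥ 13: false.
(c) requires |A ∖ B| = 1: false.

(a)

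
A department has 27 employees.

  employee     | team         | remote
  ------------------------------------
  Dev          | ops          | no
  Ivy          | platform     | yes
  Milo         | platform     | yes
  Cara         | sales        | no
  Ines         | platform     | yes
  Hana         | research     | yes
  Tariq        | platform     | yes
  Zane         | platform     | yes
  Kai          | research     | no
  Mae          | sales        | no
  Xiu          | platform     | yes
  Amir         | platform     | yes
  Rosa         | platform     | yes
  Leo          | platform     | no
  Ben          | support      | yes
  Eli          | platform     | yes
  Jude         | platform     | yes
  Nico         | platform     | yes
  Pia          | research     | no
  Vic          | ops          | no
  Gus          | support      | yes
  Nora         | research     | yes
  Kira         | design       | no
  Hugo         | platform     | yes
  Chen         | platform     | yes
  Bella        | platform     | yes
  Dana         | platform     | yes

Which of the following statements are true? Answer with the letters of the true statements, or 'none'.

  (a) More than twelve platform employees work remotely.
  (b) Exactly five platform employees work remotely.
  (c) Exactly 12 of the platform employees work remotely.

|A| = 16, |A ∩ B| = 15, |A ∖ B| = 1.
(a) |A ∩ B| > 12: holds.
(b) |A ∩ B| = 5: fails.
(c) |A ∩ B| = 12: fails.

(a)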